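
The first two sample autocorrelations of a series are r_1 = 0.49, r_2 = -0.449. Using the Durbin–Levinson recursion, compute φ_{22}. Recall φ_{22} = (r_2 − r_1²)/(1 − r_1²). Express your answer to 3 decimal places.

φ_{22} = (r_2 − r_1²) / (1 − r_1²)
r_1² = (0.49)² = 0.2401
Numerator = -0.449 − 0.2401 = -0.6891; denominator = 1 − 0.2401 = 0.7599
φ_{22} = -0.6891 / 0.7599 = -0.907

-0.907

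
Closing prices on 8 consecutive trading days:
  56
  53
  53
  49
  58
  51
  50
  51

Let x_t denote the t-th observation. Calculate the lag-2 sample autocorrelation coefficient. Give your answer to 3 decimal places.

-0.056

Mean x̄ = (56 + 53 + 53 + 49 + 58 + 51 + 50 + 51)/8 = 52.6250
Deviations from mean: 3.3750, 0.3750, 0.3750, -3.6250, 5.3750, -1.6250, -2.6250, -1.6250
Σ(x_t−x̄)(x_{t+2}−x̄) = (1.2656) + (-1.3594) + (2.0156) + (5.8906) + (-14.1094) + (2.6406) = -3.6563
Denominator Σ(x_t−x̄)² = 65.8750
r_2 = -3.6563 / 65.8750 = -0.056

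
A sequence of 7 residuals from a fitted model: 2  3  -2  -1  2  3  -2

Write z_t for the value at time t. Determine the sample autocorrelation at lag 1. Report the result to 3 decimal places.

-0.130

Mean z̄ = (2 + 3 − 2 − 1 + 2 + 3 − 2)/7 = 0.7143
Deviations from mean: 1.2857, 2.2857, -2.7143, -1.7143, 1.2857, 2.2857, -2.7143
Numerator Σ_{t=1}^{6}(z_t−z̄)(z_{t+1}−z̄) = -4.0816
Denominator Σ(z_t−z̄)² = 31.4286
r_1 = -4.0816 / 31.4286 = -0.130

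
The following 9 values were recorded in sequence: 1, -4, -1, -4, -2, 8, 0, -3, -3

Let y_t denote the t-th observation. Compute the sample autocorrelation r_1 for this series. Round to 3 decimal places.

-0.010

Mean ȳ = (1 − 4 − 1 − 4 − 2 + 8 + 0 − 3 − 3)/9 = -0.8889
Numerator Σ_{t=1}^{8}(y_t−ȳ)(y_{t+1}−ȳ) = -1.1235
Denominator Σ(y_t−ȳ)² = 112.8889
r_1 = -1.1235 / 112.8889 = -0.010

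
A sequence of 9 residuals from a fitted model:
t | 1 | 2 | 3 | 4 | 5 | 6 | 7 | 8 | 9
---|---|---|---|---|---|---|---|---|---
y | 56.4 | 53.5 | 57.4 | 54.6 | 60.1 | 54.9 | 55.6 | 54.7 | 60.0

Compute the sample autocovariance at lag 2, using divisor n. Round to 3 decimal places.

0.928

Mean ȳ = (56.4 + 53.5 + 57.4 + 54.6 + 60.1 + 54.9 + 55.6 + 54.7 + 60.0)/9 = 56.3556
Σ_{t=1}^{7}(y_t−ȳ)(y_{t+2}−ȳ) = 8.3527
γ_2 = 8.3527 / 9 = 0.928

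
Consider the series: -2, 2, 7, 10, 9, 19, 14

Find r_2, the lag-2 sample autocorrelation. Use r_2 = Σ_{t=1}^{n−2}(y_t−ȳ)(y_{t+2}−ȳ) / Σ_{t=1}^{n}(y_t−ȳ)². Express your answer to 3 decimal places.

0.080

Mean ȳ = (-2 + 2 + 7 + 10 + 9 + 19 + 14)/7 = 8.4286
Deviations from mean: -10.4286, -6.4286, -1.4286, 1.5714, 0.5714, 10.5714, 5.5714
Σ(y_t−ȳ)(y_{t+2}−ȳ) = (14.8980) + (-10.1020) + (-0.8163) + (16.6122) + (3.1837) = 23.7755
Denominator Σ(y_t−ȳ)² = 297.7143
r_2 = 23.7755 / 297.7143 = 0.080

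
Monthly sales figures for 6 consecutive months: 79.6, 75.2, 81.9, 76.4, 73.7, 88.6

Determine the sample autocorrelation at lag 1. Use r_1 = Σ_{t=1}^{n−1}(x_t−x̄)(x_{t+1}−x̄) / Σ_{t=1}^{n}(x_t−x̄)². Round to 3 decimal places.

Mean x̄ = (79.6 + 75.2 + 81.9 + 76.4 + 73.7 + 88.6)/6 = 79.2333
Deviations from mean: 0.3667, -4.0333, 2.6667, -2.8333, -5.5333, 9.3667
Numerator Σ_{t=1}^{5}(x_t−x̄)(x_{t+1}−x̄) = -55.9411
Denominator Σ(x_t−x̄)² = 149.8933
r_1 = -55.9411 / 149.8933 = -0.373

-0.373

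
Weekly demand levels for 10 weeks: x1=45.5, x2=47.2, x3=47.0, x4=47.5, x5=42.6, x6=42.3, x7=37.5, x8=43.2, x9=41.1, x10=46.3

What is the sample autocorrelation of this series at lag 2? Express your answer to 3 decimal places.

0.348

Mean x̄ = (45.5 + 47.2 + 47.0 + 47.5 + 42.6 + 42.3 + 37.5 + 43.2 + 41.1 + 46.3)/10 = 44.0200
Numerator Σ_{t=1}^{8}(x_t−x̄)(x_{t+2}−x̄) = 33.0972
Denominator Σ(x_t−x̄)² = 95.1760
r_2 = 33.0972 / 95.1760 = 0.348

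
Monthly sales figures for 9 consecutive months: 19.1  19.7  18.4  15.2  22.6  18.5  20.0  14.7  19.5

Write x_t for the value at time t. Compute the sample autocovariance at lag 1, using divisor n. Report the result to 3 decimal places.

Mean x̄ = (19.1 + 19.7 + 18.4 + 15.2 + 22.6 + 18.5 + 20.0 + 14.7 + 19.5)/9 = 18.6333
Σ_{t=1}^{8}(x_t−x̄)(x_{t+1}−x̄) = -22.0644
γ_1 = -22.0644 / 9 = -2.452

-2.452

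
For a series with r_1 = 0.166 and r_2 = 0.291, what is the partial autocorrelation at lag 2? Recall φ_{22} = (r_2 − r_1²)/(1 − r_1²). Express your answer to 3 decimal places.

φ_{22} = (r_2 − r_1²) / (1 − r_1²)
r_1² = (0.166)² = 0.027556
Numerator = 0.291 − 0.0276 = 0.2634; denominator = 1 − 0.0276 = 0.9724
φ_{22} = 0.2634 / 0.9724 = 0.271

0.271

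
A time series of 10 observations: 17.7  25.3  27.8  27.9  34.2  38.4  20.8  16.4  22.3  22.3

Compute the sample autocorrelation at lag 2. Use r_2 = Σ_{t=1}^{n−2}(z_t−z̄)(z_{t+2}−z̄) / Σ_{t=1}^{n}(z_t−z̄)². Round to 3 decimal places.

-0.181

Mean z̄ = (17.7 + 25.3 + 27.8 + 27.9 + 34.2 + 38.4 + 20.8 + 16.4 + 22.3 + 22.3)/10 = 25.3100
Numerator Σ_{t=1}^{8}(z_t−z̄)(z_{t+2}−z̄) = -79.2672
Denominator Σ(z_t−z̄)² = 439.0490
r_2 = -79.2672 / 439.0490 = -0.181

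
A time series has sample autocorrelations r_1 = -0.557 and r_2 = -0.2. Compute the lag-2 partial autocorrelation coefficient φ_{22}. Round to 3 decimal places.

φ_{22} = (r_2 − r_1²) / (1 − r_1²)
r_1² = (-0.557)² = 0.310249
Numerator = -0.2 − 0.3102 = -0.5102; denominator = 1 − 0.3102 = 0.6898
φ_{22} = -0.5102 / 0.6898 = -0.740

-0.740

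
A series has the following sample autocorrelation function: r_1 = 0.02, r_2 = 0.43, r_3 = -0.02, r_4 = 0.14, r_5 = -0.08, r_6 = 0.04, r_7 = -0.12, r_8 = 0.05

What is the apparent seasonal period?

2

The largest autocorrelation is r_2 = 0.43; the remaining lags stay at or below 0.14.
The dominant spike at lag 2 indicates a seasonal period of 2.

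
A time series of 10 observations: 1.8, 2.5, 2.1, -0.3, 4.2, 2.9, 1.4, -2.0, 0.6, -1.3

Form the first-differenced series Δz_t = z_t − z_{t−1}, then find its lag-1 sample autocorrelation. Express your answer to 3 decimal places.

First differences Δz: 0.7, -0.4, -2.4, 4.5, -1.3, -1.5, -3.4, 2.6, -1.9
Mean of differences = -0.3444
Numerator Σ(Δz_t−Δz̄)(Δz_{t+1}−Δz̄) = -23.4731
Denominator Σ(Δz_t−Δz̄)² = 51.4622
r_1(Δz) = -23.4731 / 51.4622 = -0.456

-0.456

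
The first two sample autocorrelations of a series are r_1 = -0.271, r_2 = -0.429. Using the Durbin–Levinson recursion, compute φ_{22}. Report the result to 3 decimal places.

-0.542

φ_{22} = (r_2 − r_1²) / (1 − r_1²)
r_1² = (-0.271)² = 0.073441
Numerator = -0.429 − 0.0734 = -0.5024; denominator = 1 − 0.0734 = 0.9266
φ_{22} = -0.5024 / 0.9266 = -0.542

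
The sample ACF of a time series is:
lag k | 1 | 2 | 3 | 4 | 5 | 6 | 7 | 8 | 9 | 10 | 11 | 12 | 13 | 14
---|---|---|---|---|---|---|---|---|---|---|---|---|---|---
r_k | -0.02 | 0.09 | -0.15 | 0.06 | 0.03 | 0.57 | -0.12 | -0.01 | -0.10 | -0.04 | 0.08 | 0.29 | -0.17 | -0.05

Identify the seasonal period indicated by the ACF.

The largest autocorrelation is r_6 = 0.57, with a weaker echo at lag 12 (0.29); the remaining lags stay at or below 0.09.
The dominant spike at lag 6 indicates a seasonal period of 6.

6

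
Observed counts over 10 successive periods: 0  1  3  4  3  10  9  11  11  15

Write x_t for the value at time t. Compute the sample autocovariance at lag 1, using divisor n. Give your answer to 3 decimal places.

13.871

Mean x̄ = (0 + 1 + 3 + 4 + 3 + 10 + 9 + 11 + 11 + 15)/10 = 6.7000
Σ_{t=1}^{9}(x_t−x̄)(x_{t+1}−x̄) = 138.7100
γ_1 = 138.7100 / 10 = 13.871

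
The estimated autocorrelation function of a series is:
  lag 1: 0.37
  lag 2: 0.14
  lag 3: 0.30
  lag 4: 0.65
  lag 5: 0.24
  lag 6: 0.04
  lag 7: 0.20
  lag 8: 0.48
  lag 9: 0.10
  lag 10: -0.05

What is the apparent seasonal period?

4

The largest autocorrelation is r_4 = 0.65, with a weaker echo at lag 8 (0.48); the remaining lags stay at or below 0.37. The elevated value at lag 1 (0.37), dropping to 0.14 at lag 2, reflects decaying short-term dependence rather than seasonality.
The dominant spike at lag 4 indicates a seasonal period of 4.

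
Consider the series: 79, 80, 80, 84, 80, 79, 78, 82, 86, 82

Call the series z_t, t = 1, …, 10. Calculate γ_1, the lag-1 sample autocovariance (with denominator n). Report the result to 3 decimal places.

Mean z̄ = (79 + 80 + 80 + 84 + 80 + 79 + 78 + 82 + 86 + 82)/10 = 81.0000
Σ_{t=1}^{9}(z_t−z̄)(z_{t+1}−z̄) = 12.0000
γ_1 = 12.0000 / 10 = 1.200

1.200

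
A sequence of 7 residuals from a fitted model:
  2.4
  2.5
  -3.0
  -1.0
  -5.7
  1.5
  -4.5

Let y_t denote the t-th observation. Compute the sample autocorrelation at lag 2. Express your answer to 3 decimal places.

Mean ȳ = (2.4 + 2.5 − 3.0 − 1.0 − 5.7 + 1.5 − 4.5)/7 = -1.1143
Deviations from mean: 3.5143, 3.6143, -1.8857, 0.1143, -4.5857, 2.6143, -3.3857
Numerator Σ_{t=1}^{5}(y_t−ȳ)(y_{t+2}−ȳ) = 18.2582
Denominator Σ(y_t−ȳ)² = 68.3086
r_2 = 18.2582 / 68.3086 = 0.267

0.267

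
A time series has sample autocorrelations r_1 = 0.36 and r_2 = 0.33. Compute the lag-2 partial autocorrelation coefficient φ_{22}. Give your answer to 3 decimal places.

0.230

φ_{22} = (r_2 − r_1²) / (1 − r_1²)
r_1² = (0.36)² = 0.1296
Numerator = 0.33 − 0.1296 = 0.2004; denominator = 1 − 0.1296 = 0.8704
φ_{22} = 0.2004 / 0.8704 = 0.230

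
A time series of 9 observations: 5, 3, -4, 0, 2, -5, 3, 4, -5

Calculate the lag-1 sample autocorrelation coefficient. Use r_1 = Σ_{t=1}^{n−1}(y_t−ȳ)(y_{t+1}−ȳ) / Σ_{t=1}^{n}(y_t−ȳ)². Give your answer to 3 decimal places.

Mean ȳ = (5 + 3 − 4 + 0 + 2 − 5 + 3 + 4 − 5)/9 = 0.3333
Numerator Σ_{t=1}^{8}(y_t−ȳ)(y_{t+1}−ȳ) = -31.1111
Denominator Σ(y_t−ȳ)² = 128.0000
r_1 = -31.1111 / 128.0000 = -0.243

-0.243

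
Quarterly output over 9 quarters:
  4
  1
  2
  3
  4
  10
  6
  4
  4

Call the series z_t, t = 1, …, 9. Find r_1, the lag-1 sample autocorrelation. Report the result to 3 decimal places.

0.364

Mean z̄ = (4 + 1 + 2 + 3 + 4 + 10 + 6 + 4 + 4)/9 = 4.2222
Numerator Σ_{t=1}^{8}(z_t−z̄)(z_{t+1}−z̄) = 19.5062
Denominator Σ(z_t−z̄)² = 53.5556
r_1 = 19.5062 / 53.5556 = 0.364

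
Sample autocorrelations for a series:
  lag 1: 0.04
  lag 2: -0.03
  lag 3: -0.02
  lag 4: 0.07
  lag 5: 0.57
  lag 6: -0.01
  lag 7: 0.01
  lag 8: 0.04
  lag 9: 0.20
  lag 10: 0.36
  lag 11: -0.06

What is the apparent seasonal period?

5

The largest autocorrelation is r_5 = 0.57, with a weaker echo at lag 10 (0.36); the remaining lags stay at or below 0.20.
The dominant spike at lag 5 indicates a seasonal period of 5.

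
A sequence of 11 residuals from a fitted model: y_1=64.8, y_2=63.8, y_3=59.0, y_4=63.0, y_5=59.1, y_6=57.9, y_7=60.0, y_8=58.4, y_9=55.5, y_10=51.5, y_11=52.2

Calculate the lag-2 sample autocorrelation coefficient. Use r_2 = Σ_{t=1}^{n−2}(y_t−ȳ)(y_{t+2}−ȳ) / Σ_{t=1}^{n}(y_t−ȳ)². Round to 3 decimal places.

0.212

Mean ȳ = (64.8 + 63.8 + 59.0 + 63.0 + 59.1 + 57.9 + 60.0 + 58.4 + 55.5 + 51.5 + 52.2)/11 = 58.6545
Numerator Σ_{t=1}^{9}(y_t−ȳ)(y_{t+2}−ȳ) = 40.0868
Denominator Σ(y_t−ȳ)² = 188.6873
r_2 = 40.0868 / 188.6873 = 0.212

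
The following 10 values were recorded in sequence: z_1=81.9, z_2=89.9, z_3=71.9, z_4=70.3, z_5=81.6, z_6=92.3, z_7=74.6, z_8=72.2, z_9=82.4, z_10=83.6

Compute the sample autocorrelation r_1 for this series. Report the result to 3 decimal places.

-0.024

Mean z̄ = (81.9 + 89.9 + 71.9 + 70.3 + 81.6 + 92.3 + 74.6 + 72.2 + 82.4 + 83.6)/10 = 80.0700
Numerator Σ_{t=1}^{9}(z_t−z̄)(z_{t+1}−z̄) = -12.6989
Denominator Σ(z_t−z̄)² = 523.8410
r_1 = -12.6989 / 523.8410 = -0.024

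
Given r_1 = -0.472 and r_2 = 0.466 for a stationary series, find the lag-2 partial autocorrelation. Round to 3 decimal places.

φ_{22} = (r_2 − r_1²) / (1 − r_1²)
r_1² = (-0.472)² = 0.222784
Numerator = 0.466 − 0.2228 = 0.2432; denominator = 1 − 0.2228 = 0.7772
φ_{22} = 0.2432 / 0.7772 = 0.313

0.313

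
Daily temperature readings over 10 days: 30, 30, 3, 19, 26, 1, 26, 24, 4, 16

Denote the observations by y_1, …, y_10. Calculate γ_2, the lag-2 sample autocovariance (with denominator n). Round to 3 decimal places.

Mean ȳ = (30 + 30 + 3 + 19 + 26 + 1 + 26 + 24 + 4 + 16)/10 = 17.9000
Σ_{t=1}^{8}(y_t−ȳ)(y_{t+2}−ȳ) = -467.9200
γ_2 = -467.9200 / 10 = -46.792

-46.792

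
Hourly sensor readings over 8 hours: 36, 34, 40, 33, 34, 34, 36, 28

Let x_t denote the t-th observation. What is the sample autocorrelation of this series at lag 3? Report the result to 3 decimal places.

-0.051

Mean x̄ = (36 + 34 + 40 + 33 + 34 + 34 + 36 + 28)/8 = 34.3750
Deviations from mean: 1.6250, -0.3750, 5.6250, -1.3750, -0.3750, -0.3750, 1.6250, -6.3750
Numerator Σ_{t=1}^{5}(x_t−x̄)(x_{t+3}−x̄) = -4.0469
Denominator Σ(x_t−x̄)² = 79.8750
r_3 = -4.0469 / 79.8750 = -0.051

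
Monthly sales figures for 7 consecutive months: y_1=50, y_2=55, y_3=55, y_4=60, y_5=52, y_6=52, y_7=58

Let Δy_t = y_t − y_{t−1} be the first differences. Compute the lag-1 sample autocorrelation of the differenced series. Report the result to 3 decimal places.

-0.271

First differences Δy: 5, 0, 5, -8, 0, 6
Mean of differences = 1.3333
Numerator Σ(Δy_t−Δȳ)(Δy_{t+1}−Δȳ) = -37.7778
Denominator Σ(Δy_t−Δȳ)² = 139.3333
r_1(Δy) = -37.7778 / 139.3333 = -0.271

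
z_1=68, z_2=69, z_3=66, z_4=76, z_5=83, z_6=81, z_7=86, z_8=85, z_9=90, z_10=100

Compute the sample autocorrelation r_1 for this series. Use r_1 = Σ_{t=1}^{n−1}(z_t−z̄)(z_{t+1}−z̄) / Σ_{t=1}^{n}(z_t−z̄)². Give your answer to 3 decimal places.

Mean z̄ = (68 + 69 + 66 + 76 + 83 + 81 + 86 + 85 + 90 + 100)/10 = 80.4000
Numerator Σ_{t=1}^{9}(z_t−z̄)(z_{t+1}−z̄) = 620.4400
Denominator Σ(z_t−z̄)² = 1046.4000
r_1 = 620.4400 / 1046.4000 = 0.593

0.593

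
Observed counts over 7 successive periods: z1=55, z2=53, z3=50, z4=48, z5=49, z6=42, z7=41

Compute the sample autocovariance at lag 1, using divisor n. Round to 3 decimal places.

Mean z̄ = (55 + 53 + 50 + 48 + 49 + 42 + 41)/7 = 48.2857
Σ_{t=1}^{6}(z_t−z̄)(z_{t+1}−z̄) = 80.3469
γ_1 = 80.3469 / 7 = 11.478

11.478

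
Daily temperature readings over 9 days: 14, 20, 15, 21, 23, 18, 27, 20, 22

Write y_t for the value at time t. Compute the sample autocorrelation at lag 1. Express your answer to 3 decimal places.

-0.172

Mean ȳ = (14 + 20 + 15 + 21 + 23 + 18 + 27 + 20 + 22)/9 = 20.0000
Numerator Σ_{t=1}^{8}(y_t−ȳ)(y_{t+1}−ȳ) = -22.0000
Denominator Σ(y_t−ȳ)² = 128.0000
r_1 = -22.0000 / 128.0000 = -0.172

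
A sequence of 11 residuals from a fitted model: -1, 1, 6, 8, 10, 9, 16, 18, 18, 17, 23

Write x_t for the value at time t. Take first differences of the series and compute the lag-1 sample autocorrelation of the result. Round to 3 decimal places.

-0.301

First differences Δx: 2, 5, 2, 2, -1, 7, 2, 0, -1, 6
Mean of differences = 2.4000
Numerator Σ(Δx_t−Δx̄)(Δx_{t+1}−Δx̄) = -21.1600
Denominator Σ(Δx_t−Δx̄)² = 70.4000
r_1(Δx) = -21.1600 / 70.4000 = -0.301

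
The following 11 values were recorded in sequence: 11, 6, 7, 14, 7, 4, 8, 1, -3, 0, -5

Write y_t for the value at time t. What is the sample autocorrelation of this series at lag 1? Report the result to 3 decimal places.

0.438

Mean ȳ = (11 + 6 + 7 + 14 + 7 + 4 + 8 + 1 − 3 + 0 − 5)/11 = 4.5455
Numerator Σ_{t=1}^{10}(y_t−ȳ)(y_{t+1}−ȳ) = 148.3388
Denominator Σ(y_t−ȳ)² = 338.7273
r_1 = 148.3388 / 338.7273 = 0.438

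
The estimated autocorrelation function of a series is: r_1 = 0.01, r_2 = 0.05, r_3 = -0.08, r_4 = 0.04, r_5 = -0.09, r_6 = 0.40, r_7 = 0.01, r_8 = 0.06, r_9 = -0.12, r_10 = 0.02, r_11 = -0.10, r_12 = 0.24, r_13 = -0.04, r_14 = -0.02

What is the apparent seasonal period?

6

The largest autocorrelation is r_6 = 0.40, with a weaker echo at lag 12 (0.24); the remaining lags stay at or below 0.06.
The dominant spike at lag 6 indicates a seasonal period of 6.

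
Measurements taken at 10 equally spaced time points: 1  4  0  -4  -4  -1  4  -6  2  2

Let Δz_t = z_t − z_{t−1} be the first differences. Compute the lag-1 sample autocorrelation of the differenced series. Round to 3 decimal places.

First differences Δz: 3, -4, -4, 0, 3, 5, -10, 8, 0
Mean of differences = 0.1111
Numerator Σ(Δz_t−Δz̄)(Δz_{t+1}−Δz̄) = -110.7901
Denominator Σ(Δz_t−Δz̄)² = 238.8889
r_1(Δz) = -110.7901 / 238.8889 = -0.464

-0.464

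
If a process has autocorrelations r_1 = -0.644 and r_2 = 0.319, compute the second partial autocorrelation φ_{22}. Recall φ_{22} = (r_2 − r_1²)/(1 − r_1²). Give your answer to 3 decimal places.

-0.164

φ_{22} = (r_2 − r_1²) / (1 − r_1²)
r_1² = (-0.644)² = 0.414736
Numerator = 0.319 − 0.4147 = -0.0957; denominator = 1 − 0.4147 = 0.5853
φ_{22} = -0.0957 / 0.5853 = -0.164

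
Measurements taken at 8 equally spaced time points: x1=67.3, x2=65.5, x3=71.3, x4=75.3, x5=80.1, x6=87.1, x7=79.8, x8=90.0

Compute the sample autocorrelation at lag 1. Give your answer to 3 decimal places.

0.505

Mean x̄ = (67.3 + 65.5 + 71.3 + 75.3 + 80.1 + 87.1 + 79.8 + 90.0)/8 = 77.0500
Deviations from mean: -9.7500, -11.5500, -5.7500, -1.7500, 3.0500, 10.0500, 2.7500, 12.9500
Σ(x_t−x̄)(x_{t+1}−x̄) = (112.6125) + (66.4125) + (10.0625) + (-5.3375) + (30.6525) + (27.6375) + (35.6125) = 277.6525
Denominator Σ(x_t−x̄)² = 550.1600
r_1 = 277.6525 / 550.1600 = 0.505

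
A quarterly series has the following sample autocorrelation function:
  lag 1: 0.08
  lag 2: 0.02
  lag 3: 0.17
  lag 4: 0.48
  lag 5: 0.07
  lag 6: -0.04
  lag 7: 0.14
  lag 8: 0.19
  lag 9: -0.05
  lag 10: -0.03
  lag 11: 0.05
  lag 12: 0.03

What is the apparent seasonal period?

The largest autocorrelation is r_4 = 0.48, with a weaker echo at lag 8 (0.19); the remaining lags stay at or below 0.17.
The dominant spike at lag 4 indicates a seasonal period of 4.

4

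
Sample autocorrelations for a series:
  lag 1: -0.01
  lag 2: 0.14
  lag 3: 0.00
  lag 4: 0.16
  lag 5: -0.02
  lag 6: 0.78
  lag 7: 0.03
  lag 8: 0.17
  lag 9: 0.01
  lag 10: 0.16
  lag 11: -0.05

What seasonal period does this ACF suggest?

The largest autocorrelation is r_6 = 0.78; the remaining lags stay at or below 0.17.
The dominant spike at lag 6 indicates a seasonal period of 6.

6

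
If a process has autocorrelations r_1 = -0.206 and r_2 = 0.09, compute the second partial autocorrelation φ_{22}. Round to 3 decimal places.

0.050

φ_{22} = (r_2 − r_1²) / (1 − r_1²)
r_1² = (-0.206)² = 0.042436
Numerator = 0.09 − 0.0424 = 0.0476; denominator = 1 − 0.0424 = 0.9576
φ_{22} = 0.0476 / 0.9576 = 0.050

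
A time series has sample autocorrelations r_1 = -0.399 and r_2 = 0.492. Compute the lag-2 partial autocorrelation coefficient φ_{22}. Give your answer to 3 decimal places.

φ_{22} = (r_2 − r_1²) / (1 − r_1²)
r_1² = (-0.399)² = 0.159201
Numerator = 0.492 − 0.1592 = 0.3328; denominator = 1 − 0.1592 = 0.8408
φ_{22} = 0.3328 / 0.8408 = 0.396

0.396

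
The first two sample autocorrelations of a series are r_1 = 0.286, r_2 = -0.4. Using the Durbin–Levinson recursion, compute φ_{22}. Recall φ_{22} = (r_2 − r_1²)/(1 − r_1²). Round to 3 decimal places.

-0.525

φ_{22} = (r_2 − r_1²) / (1 − r_1²)
r_1² = (0.286)² = 0.081796
Numerator = -0.4 − 0.0818 = -0.4818; denominator = 1 − 0.0818 = 0.9182
φ_{22} = -0.4818 / 0.9182 = -0.525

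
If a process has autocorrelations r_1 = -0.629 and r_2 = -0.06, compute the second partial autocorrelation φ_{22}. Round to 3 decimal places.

-0.754

φ_{22} = (r_2 − r_1²) / (1 − r_1²)
r_1² = (-0.629)² = 0.395641
Numerator = -0.06 − 0.3956 = -0.4556; denominator = 1 − 0.3956 = 0.6044
φ_{22} = -0.4556 / 0.6044 = -0.754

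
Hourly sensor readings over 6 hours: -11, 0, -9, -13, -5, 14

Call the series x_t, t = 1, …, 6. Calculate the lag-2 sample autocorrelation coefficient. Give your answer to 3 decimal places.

Mean x̄ = (-11 + 0 − 9 − 13 − 5 + 14)/6 = -4.0000
Numerator Σ_{t=1}^{4}(x_t−x̄)(x_{t+2}−x̄) = -158.0000
Denominator Σ(x_t−x̄)² = 496.0000
r_2 = -158.0000 / 496.0000 = -0.319

-0.319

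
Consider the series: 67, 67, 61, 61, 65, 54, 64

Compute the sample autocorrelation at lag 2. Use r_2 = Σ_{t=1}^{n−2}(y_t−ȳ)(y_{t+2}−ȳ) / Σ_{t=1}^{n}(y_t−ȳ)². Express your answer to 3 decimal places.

-0.006

Mean ȳ = (67 + 67 + 61 + 61 + 65 + 54 + 64)/7 = 62.7143
Deviations from mean: 4.2857, 4.2857, -1.7143, -1.7143, 2.2857, -8.7143, 1.2857
Σ(y_t−ȳ)(y_{t+2}−ȳ) = (-7.3469) + (-7.3469) + (-3.9184) + (14.9388) + (2.9388) = -0.7347
Denominator Σ(y_t−ȳ)² = 125.4286
r_2 = -0.7347 / 125.4286 = -0.006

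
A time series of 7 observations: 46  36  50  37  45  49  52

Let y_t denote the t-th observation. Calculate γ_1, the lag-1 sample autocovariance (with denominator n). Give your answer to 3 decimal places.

Mean ȳ = (46 + 36 + 50 + 37 + 45 + 49 + 52)/7 = 45.0000
Σ_{t=1}^{6}(y_t−ȳ)(y_{t+1}−ȳ) = -66.0000
γ_1 = -66.0000 / 7 = -9.429

-9.429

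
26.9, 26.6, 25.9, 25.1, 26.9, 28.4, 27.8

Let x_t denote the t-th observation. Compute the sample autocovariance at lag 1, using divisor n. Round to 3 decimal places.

Mean x̄ = (26.9 + 26.6 + 25.9 + 25.1 + 26.9 + 28.4 + 27.8)/7 = 26.8000
Σ_{t=1}^{6}(x_t−x̄)(x_{t+1}−x̄) = 3.2800
γ_1 = 3.2800 / 7 = 0.469

0.469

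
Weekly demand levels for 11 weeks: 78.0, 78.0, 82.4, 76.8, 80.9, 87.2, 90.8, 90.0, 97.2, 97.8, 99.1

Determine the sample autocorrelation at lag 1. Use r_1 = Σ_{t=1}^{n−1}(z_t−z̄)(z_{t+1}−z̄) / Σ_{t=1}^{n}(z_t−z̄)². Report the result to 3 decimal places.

Mean z̄ = (78.0 + 78.0 + 82.4 + 76.8 + 80.9 + 87.2 + 90.8 + 90.0 + 97.2 + 97.8 + 99.1)/11 = 87.1091
Numerator Σ_{t=1}^{10}(z_t−z̄)(z_{t+1}−z̄) = 514.1154
Denominator Σ(z_t−z̄)² = 714.8491
r_1 = 514.1154 / 714.8491 = 0.719

0.719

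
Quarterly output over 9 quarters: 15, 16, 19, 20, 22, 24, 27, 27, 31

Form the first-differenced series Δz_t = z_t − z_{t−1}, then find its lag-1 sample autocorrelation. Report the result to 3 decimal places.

First differences Δz: 1, 3, 1, 2, 2, 3, 0, 4
Mean of differences = 2.0000
Numerator Σ(Δz_t−Δz̄)(Δz_{t+1}−Δz̄) = -8.0000
Denominator Σ(Δz_t−Δz̄)² = 12.0000
r_1(Δz) = -8.0000 / 12.0000 = -0.667

-0.667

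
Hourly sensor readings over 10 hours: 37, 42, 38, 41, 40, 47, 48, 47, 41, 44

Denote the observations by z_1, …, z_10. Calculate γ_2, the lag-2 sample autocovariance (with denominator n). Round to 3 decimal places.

Mean z̄ = (37 + 42 + 38 + 41 + 40 + 47 + 48 + 47 + 41 + 44)/10 = 42.5000
Σ_{t=1}^{8}(z_t−z̄)(z_{t+2}−z̄) = 35.0000
γ_2 = 35.0000 / 10 = 3.500

3.500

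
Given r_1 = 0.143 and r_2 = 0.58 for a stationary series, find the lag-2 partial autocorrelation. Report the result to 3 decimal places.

0.571

φ_{22} = (r_2 − r_1²) / (1 − r_1²)
r_1² = (0.143)² = 0.020449
Numerator = 0.58 − 0.0204 = 0.5596; denominator = 1 − 0.0204 = 0.9796
φ_{22} = 0.5596 / 0.9796 = 0.571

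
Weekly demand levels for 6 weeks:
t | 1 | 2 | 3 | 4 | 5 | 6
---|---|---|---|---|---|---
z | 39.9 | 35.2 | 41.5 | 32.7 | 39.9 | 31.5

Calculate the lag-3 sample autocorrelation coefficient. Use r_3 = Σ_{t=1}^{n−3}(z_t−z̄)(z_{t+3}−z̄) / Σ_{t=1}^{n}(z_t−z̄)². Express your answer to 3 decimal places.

Mean z̄ = (39.9 + 35.2 + 41.5 + 32.7 + 39.9 + 31.5)/6 = 36.7833
Deviations from mean: 3.1167, -1.5833, 4.7167, -4.0833, 3.1167, -5.2833
Σ(z_t−z̄)(z_{t+3}−z̄) = (-12.7264) + (-4.9347) + (-24.9197) = -42.5808
Denominator Σ(z_t−z̄)² = 88.7683
r_3 = -42.5808 / 88.7683 = -0.480

-0.480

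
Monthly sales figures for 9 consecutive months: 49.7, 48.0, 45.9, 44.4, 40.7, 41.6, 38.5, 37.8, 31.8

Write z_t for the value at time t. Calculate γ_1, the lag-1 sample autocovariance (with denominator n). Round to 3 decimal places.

15.019

Mean z̄ = (49.7 + 48.0 + 45.9 + 44.4 + 40.7 + 41.6 + 38.5 + 37.8 + 31.8)/9 = 42.0444
Σ_{t=1}^{8}(z_t−z̄)(z_{t+1}−z̄) = 135.1691
γ_1 = 135.1691 / 9 = 15.019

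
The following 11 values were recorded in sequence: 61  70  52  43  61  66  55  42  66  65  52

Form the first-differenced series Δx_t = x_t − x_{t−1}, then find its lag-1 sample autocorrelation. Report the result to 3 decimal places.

-0.168

First differences Δx: 9, -18, -9, 18, 5, -11, -13, 24, -1, -13
Mean of differences = -0.9000
Numerator Σ(Δx_t−Δx̄)(Δx_{t+1}−Δx̄) = -312.3100
Denominator Σ(Δx_t−Δx̄)² = 1862.9000
r_1(Δx) = -312.3100 / 1862.9000 = -0.168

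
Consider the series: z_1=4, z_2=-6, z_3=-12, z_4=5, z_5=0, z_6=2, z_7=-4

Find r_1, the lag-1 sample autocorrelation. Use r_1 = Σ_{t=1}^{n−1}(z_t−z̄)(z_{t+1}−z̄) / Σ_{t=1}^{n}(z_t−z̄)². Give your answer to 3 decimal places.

-0.178

Mean z̄ = (4 − 6 − 12 + 5 + 0 + 2 − 4)/7 = -1.5714
Deviations from mean: 5.5714, -4.4286, -10.4286, 6.5714, 1.5714, 3.5714, -2.4286
Σ(z_t−z̄)(z_{t+1}−z̄) = (-24.6735) + (46.1837) + (-68.5306) + (10.3265) + (5.6122) + (-8.6735) = -39.7551
Denominator Σ(z_t−z̄)² = 223.7143
r_1 = -39.7551 / 223.7143 = -0.178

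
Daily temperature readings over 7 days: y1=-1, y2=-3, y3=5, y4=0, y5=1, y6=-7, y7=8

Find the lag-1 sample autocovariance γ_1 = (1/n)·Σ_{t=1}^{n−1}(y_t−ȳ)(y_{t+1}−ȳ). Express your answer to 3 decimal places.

-10.496

Mean ȳ = (-1 − 3 + 5 + 0 + 1 − 7 + 8)/7 = 0.4286
Σ_{t=1}^{6}(y_t−ȳ)(y_{t+1}−ȳ) = -73.4694
γ_1 = -73.4694 / 7 = -10.496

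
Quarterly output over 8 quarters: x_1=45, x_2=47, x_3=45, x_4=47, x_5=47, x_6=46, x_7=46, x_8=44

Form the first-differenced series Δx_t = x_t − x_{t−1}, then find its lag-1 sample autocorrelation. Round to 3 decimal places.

First differences Δx: 2, -2, 2, 0, -1, 0, -2
Mean of differences = -0.1429
Numerator Σ(Δx_t−Δx̄)(Δx_{t+1}−Δx̄) = -8.1633
Denominator Σ(Δx_t−Δx̄)² = 16.8571
r_1(Δx) = -8.1633 / 16.8571 = -0.484

-0.484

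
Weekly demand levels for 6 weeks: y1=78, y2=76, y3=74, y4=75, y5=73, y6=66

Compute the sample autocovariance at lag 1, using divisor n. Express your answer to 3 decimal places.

Mean ȳ = (78 + 76 + 74 + 75 + 73 + 66)/6 = 73.6667
Deviations: 4.3333, 2.3333, 0.3333, 1.3333, -0.6667, -7.6667
Σ_{t=1}^{5}(y_t−ȳ)(y_{t+1}−ȳ) = 15.5556
γ_1 = 15.5556 / 6 = 2.593

2.593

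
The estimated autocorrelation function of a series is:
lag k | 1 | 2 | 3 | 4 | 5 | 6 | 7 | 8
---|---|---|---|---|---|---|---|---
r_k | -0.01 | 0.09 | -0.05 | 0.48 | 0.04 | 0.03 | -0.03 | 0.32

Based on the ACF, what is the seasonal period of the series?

4

The largest autocorrelation is r_4 = 0.48, with a weaker echo at lag 8 (0.32); the remaining lags stay at or below 0.09.
The dominant spike at lag 4 indicates a seasonal period of 4.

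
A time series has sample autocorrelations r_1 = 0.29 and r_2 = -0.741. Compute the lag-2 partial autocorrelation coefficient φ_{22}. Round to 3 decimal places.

φ_{22} = (r_2 − r_1²) / (1 − r_1²)
r_1² = (0.29)² = 0.0841
Numerator = -0.741 − 0.0841 = -0.8251; denominator = 1 − 0.0841 = 0.9159
φ_{22} = -0.8251 / 0.9159 = -0.901

-0.901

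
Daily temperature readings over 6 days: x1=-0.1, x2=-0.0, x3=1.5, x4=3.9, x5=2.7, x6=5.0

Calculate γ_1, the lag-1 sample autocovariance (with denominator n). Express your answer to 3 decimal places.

1.273

Mean x̄ = (-0.1 − 0.0 + 1.5 + 3.9 + 2.7 + 5.0)/6 = 2.1667
Deviations: -2.2667, -2.1667, -0.6667, 1.7333, 0.5333, 2.8333
Σ_{t=1}^{5}(x_t−x̄)(x_{t+1}−x̄) = 7.6356
γ_1 = 7.6356 / 6 = 1.273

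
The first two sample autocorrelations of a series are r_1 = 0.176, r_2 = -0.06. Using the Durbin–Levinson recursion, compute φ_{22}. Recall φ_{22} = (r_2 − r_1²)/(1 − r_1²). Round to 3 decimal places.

φ_{22} = (r_2 − r_1²) / (1 − r_1²)
r_1² = (0.176)² = 0.030976
Numerator = -0.06 − 0.0310 = -0.0910; denominator = 1 − 0.0310 = 0.9690
φ_{22} = -0.0910 / 0.9690 = -0.094

-0.094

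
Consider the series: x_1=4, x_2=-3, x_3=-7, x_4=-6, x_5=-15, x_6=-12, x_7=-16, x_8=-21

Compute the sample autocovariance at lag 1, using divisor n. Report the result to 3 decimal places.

24.781

Mean x̄ = (4 − 3 − 7 − 6 − 15 − 12 − 16 − 21)/8 = -9.5000
Σ_{t=1}^{7}(x_t−x̄)(x_{t+1}−x̄) = 198.2500
γ_1 = 198.2500 / 8 = 24.781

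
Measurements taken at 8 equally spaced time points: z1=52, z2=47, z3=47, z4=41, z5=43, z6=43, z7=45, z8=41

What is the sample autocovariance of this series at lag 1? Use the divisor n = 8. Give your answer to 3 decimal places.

2.686

Mean z̄ = (52 + 47 + 47 + 41 + 43 + 43 + 45 + 41)/8 = 44.8750
Deviations: 7.1250, 2.1250, 2.1250, -3.8750, -1.8750, -1.8750, 0.1250, -3.8750
Σ_{t=1}^{7}(z_t−z̄)(z_{t+1}−z̄) = 21.4844
γ_1 = 21.4844 / 8 = 2.686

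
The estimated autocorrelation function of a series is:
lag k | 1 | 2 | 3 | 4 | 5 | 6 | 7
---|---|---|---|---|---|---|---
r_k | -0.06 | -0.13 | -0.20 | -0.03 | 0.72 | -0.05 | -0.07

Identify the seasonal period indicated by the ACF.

The largest autocorrelation is r_5 = 0.72; the remaining lags stay at or below -0.03.
The dominant spike at lag 5 indicates a seasonal period of 5.

5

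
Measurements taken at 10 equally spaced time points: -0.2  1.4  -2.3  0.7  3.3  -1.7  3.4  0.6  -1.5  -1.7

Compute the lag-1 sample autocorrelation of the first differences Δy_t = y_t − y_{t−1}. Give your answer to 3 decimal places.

First differences Δy: 1.6, -3.7, 3.0, 2.6, -5.0, 5.1, -2.8, -2.1, -0.2
Mean of differences = -0.1667
Numerator Σ(Δy_t−Δȳ)(Δy_{t+1}−Δȳ) = -56.2111
Denominator Σ(Δy_t−Δȳ)² = 95.0600
r_1(Δy) = -56.2111 / 95.0600 = -0.591

-0.591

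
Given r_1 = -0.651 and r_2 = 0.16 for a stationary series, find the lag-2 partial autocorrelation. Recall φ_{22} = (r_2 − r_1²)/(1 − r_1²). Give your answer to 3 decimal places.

-0.458

φ_{22} = (r_2 − r_1²) / (1 − r_1²)
r_1² = (-0.651)² = 0.423801
Numerator = 0.16 − 0.4238 = -0.2638; denominator = 1 − 0.4238 = 0.5762
φ_{22} = -0.2638 / 0.5762 = -0.458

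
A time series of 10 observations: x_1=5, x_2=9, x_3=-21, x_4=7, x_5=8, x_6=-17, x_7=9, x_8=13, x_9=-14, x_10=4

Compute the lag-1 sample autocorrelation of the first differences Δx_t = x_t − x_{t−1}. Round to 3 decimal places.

First differences Δx: 4, -30, 28, 1, -25, 26, 4, -27, 18
Mean of differences = -0.1111
Numerator Σ(Δx_t−Δx̄)(Δx_{t+1}−Δx̄) = -2099.5679
Denominator Σ(Δx_t−Δx̄)² = 4070.8889
r_1(Δx) = -2099.5679 / 4070.8889 = -0.516

-0.516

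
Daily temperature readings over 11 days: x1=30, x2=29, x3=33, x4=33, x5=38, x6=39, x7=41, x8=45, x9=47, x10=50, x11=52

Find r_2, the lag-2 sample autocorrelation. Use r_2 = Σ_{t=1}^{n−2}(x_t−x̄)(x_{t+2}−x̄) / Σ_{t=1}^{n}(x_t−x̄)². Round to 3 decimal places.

Mean x̄ = (30 + 29 + 33 + 33 + 38 + 39 + 41 + 45 + 47 + 50 + 52)/11 = 39.7273
Numerator Σ_{t=1}^{9}(x_t−x̄)(x_{t+2}−x̄) = 300.7603
Denominator Σ(x_t−x̄)² = 642.1818
r_2 = 300.7603 / 642.1818 = 0.468

0.468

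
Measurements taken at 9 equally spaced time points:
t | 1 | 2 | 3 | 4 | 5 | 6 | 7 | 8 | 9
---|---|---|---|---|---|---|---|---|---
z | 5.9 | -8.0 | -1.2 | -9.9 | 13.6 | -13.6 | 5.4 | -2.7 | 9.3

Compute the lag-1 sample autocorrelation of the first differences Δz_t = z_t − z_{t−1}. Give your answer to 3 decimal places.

First differences Δz: -13.9, 6.8, -8.7, 23.5, -27.2, 19.0, -8.1, 12.0
Mean of differences = 0.4250
Numerator Σ(Δz_t−Δz̄)(Δz_{t+1}−Δz̄) = -1767.6631
Denominator Σ(Δz_t−Δz̄)² = 2176.3950
r_1(Δz) = -1767.6631 / 2176.3950 = -0.812

-0.812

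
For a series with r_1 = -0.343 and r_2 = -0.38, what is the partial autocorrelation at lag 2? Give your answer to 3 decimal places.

φ_{22} = (r_2 − r_1²) / (1 − r_1²)
r_1² = (-0.343)² = 0.117649
Numerator = -0.38 − 0.1176 = -0.4976; denominator = 1 − 0.1176 = 0.8824
φ_{22} = -0.4976 / 0.8824 = -0.564

-0.564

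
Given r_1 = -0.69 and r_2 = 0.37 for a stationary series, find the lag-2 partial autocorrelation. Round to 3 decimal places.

-0.203

φ_{22} = (r_2 − r_1²) / (1 − r_1²)
r_1² = (-0.69)² = 0.4761
Numerator = 0.37 − 0.4761 = -0.1061; denominator = 1 − 0.4761 = 0.5239
φ_{22} = -0.1061 / 0.5239 = -0.203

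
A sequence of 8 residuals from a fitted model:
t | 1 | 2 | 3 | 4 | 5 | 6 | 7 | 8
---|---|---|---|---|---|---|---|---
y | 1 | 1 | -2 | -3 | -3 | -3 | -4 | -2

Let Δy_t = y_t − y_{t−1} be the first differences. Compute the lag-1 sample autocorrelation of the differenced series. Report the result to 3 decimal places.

-0.097

First differences Δy: 0, -3, -1, 0, 0, -1, 2
Mean of differences = -0.4286
Numerator Σ(Δy_t−Δȳ)(Δy_{t+1}−Δȳ) = -1.3265
Denominator Σ(Δy_t−Δȳ)² = 13.7143
r_1(Δy) = -1.3265 / 13.7143 = -0.097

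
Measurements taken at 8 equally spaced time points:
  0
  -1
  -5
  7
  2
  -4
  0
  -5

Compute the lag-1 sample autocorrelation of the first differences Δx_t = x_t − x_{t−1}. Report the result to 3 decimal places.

-0.454

First differences Δx: -1, -4, 12, -5, -6, 4, -5
Mean of differences = -0.7143
Numerator Σ(Δx_t−Δx̄)(Δx_{t+1}−Δx̄) = -117.7959
Denominator Σ(Δx_t−Δx̄)² = 259.4286
r_1(Δx) = -117.7959 / 259.4286 = -0.454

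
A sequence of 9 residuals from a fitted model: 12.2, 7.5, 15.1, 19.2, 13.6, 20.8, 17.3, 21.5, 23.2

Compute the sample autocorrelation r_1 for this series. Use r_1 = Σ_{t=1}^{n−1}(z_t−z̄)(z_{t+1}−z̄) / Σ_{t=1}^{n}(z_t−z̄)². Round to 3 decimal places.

Mean z̄ = (12.2 + 7.5 + 15.1 + 19.2 + 13.6 + 20.8 + 17.3 + 21.5 + 23.2)/9 = 16.7111
Numerator Σ_{t=1}^{8}(z_t−z̄)(z_{t+1}−z̄) = 68.2210
Denominator Σ(z_t−z̄)² = 205.7689
r_1 = 68.2210 / 205.7689 = 0.332

0.332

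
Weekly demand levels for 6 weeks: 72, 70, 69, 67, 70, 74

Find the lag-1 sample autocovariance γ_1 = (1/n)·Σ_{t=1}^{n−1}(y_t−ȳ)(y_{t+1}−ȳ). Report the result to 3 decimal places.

Mean ȳ = (72 + 70 + 69 + 67 + 70 + 74)/6 = 70.3333
Deviations: 1.6667, -0.3333, -1.3333, -3.3333, -0.3333, 3.6667
Σ_{t=1}^{5}(y_t−ȳ)(y_{t+1}−ȳ) = 4.2222
γ_1 = 4.2222 / 6 = 0.704

0.704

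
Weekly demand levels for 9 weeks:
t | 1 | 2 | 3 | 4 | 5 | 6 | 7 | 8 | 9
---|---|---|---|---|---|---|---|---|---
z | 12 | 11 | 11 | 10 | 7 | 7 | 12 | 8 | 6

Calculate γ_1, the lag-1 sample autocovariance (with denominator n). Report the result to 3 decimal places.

Mean z̄ = (12 + 11 + 11 + 10 + 7 + 7 + 12 + 8 + 6)/9 = 9.3333
Σ_{t=1}^{8}(z_t−z̄)(z_{t+1}−z̄) = 6.8889
γ_1 = 6.8889 / 9 = 0.765

0.765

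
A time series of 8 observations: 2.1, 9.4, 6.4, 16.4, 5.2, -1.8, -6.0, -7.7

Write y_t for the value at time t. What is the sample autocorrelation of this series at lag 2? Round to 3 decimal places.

Mean ȳ = (2.1 + 9.4 + 6.4 + 16.4 + 5.2 − 1.8 − 6.0 − 7.7)/8 = 3.0000
Deviations from mean: -0.9000, 6.4000, 3.4000, 13.4000, 2.2000, -4.8000, -9.0000, -10.7000
Σ(y_t−ȳ)(y_{t+2}−ȳ) = (-3.0600) + (85.7600) + (7.4800) + (-64.3200) + (-19.8000) + (51.3600) = 57.4200
Denominator Σ(y_t−ȳ)² = 456.2600
r_2 = 57.4200 / 456.2600 = 0.126

0.126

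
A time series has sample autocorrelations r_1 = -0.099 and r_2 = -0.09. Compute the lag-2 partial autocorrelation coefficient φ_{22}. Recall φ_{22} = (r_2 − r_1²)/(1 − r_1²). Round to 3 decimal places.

-0.101

φ_{22} = (r_2 − r_1²) / (1 − r_1²)
r_1² = (-0.099)² = 0.009801
Numerator = -0.09 − 0.0098 = -0.0998; denominator = 1 − 0.0098 = 0.9902
φ_{22} = -0.0998 / 0.9902 = -0.101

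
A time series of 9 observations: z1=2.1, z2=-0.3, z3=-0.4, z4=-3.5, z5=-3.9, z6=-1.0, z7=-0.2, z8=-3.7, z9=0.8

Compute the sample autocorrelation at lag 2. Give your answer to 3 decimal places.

-0.084

Mean z̄ = (2.1 − 0.3 − 0.4 − 3.5 − 3.9 − 1.0 − 0.2 − 3.7 + 0.8)/9 = -1.1222
Σ(z_t−z̄)(z_{t+2}−z̄) = (2.3272) + (-1.9551) + (-2.0062) + (-0.2906) + (-2.5617) + (-0.3151) + (1.7727) = -3.0288
Denominator Σ(z_t−z̄)² = 36.1556
r_2 = -3.0288 / 36.1556 = -0.084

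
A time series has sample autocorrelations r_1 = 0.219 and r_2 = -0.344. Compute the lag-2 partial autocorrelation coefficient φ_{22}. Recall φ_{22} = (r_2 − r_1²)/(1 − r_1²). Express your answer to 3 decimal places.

φ_{22} = (r_2 − r_1²) / (1 − r_1²)
r_1² = (0.219)² = 0.047961
Numerator = -0.344 − 0.0480 = -0.3920; denominator = 1 − 0.0480 = 0.9520
φ_{22} = -0.3920 / 0.9520 = -0.412

-0.412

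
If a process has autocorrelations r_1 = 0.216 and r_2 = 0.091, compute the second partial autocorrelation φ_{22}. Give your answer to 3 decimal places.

0.047

φ_{22} = (r_2 − r_1²) / (1 − r_1²)
r_1² = (0.216)² = 0.046656
Numerator = 0.091 − 0.0467 = 0.0443; denominator = 1 − 0.0467 = 0.9533
φ_{22} = 0.0443 / 0.9533 = 0.047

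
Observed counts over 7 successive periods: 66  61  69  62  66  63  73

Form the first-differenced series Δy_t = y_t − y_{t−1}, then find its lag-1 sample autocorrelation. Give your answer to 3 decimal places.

-0.666

First differences Δy: -5, 8, -7, 4, -3, 10
Mean of differences = 1.1667
Numerator Σ(Δy_t−Δȳ)(Δy_{t+1}−Δȳ) = -169.6944
Denominator Σ(Δy_t−Δȳ)² = 254.8333
r_1(Δy) = -169.6944 / 254.8333 = -0.666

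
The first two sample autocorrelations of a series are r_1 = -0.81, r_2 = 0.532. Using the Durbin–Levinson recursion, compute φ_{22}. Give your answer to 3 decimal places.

φ_{22} = (r_2 − r_1²) / (1 − r_1²)
r_1² = (-0.81)² = 0.6561
Numerator = 0.532 − 0.6561 = -0.1241; denominator = 1 − 0.6561 = 0.3439
φ_{22} = -0.1241 / 0.3439 = -0.361

-0.361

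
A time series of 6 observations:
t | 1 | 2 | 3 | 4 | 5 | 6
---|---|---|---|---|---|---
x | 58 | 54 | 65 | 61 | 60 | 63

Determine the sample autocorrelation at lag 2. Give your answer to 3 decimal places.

Mean x̄ = (58 + 54 + 65 + 61 + 60 + 63)/6 = 60.1667
Numerator Σ_{t=1}^{4}(x_t−x̄)(x_{t+2}−x̄) = -14.0556
Denominator Σ(x_t−x̄)² = 74.8333
r_2 = -14.0556 / 74.8333 = -0.188

-0.188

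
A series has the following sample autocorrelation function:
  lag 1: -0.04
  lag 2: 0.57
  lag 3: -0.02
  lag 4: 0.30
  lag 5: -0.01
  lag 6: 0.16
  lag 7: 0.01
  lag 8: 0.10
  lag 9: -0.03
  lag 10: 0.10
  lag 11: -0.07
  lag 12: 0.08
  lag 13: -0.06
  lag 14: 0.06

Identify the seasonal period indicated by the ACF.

The largest autocorrelation is r_2 = 0.57, with weaker echoes at lags 4 (0.30) and 6 (0.16); the remaining lags stay at or below 0.10.
The dominant spike at lag 2 indicates a seasonal period of 2.

2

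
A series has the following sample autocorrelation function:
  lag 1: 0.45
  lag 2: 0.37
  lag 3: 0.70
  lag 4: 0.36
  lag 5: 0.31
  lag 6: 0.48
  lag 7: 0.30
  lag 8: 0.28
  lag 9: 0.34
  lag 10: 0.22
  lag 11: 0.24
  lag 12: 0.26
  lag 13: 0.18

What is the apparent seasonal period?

The largest autocorrelation is r_3 = 0.70, with a weaker echo at lag 6 (0.48); the remaining lags stay at or below 0.45. The elevated value at lag 1 (0.45), dropping to 0.37 at lag 2, reflects decaying short-term dependence rather than seasonality.
The dominant spike at lag 3 indicates a seasonal period of 3.

3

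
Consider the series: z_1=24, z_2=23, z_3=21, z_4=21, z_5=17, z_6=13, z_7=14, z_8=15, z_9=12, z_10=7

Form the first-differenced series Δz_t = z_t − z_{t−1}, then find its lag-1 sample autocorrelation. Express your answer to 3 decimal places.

0.065

First differences Δz: -1, -2, 0, -4, -4, 1, 1, -3, -5
Mean of differences = -1.8889
Numerator Σ(Δz_t−Δz̄)(Δz_{t+1}−Δz̄) = 2.6543
Denominator Σ(Δz_t−Δz̄)² = 40.8889
r_1(Δz) = 2.6543 / 40.8889 = 0.065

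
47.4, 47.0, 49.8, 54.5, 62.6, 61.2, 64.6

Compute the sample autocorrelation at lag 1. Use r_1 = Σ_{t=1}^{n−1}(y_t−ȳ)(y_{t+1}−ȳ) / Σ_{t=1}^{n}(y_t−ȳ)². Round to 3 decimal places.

0.617

Mean ȳ = (47.4 + 47.0 + 49.8 + 54.5 + 62.6 + 61.2 + 64.6)/7 = 55.3000
Deviations from mean: -7.9000, -8.3000, -5.5000, -0.8000, 7.3000, 5.9000, 9.3000
Σ(y_t−ȳ)(y_{t+1}−ȳ) = (65.5700) + (45.6500) + (4.4000) + (-5.8400) + (43.0700) + (54.8700) = 207.7200
Denominator Σ(y_t−ȳ)² = 336.7800
r_1 = 207.7200 / 336.7800 = 0.617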